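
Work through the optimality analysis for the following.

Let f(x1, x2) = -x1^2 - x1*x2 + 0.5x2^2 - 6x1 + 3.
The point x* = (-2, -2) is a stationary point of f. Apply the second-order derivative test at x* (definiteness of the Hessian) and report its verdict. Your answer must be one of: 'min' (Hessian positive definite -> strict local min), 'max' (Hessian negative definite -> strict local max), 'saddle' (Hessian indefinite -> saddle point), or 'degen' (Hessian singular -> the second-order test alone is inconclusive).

Compute the Hessian H = grad^2 f:
  H = [[-2, -1], [-1, 1]]
Verify stationarity: grad f(x*) = H x* + g = (0, 0).
Eigenvalues of H: -2.3028, 1.3028.
Eigenvalues have mixed signs, so H is indefinite -> x* is a saddle point.

saddle


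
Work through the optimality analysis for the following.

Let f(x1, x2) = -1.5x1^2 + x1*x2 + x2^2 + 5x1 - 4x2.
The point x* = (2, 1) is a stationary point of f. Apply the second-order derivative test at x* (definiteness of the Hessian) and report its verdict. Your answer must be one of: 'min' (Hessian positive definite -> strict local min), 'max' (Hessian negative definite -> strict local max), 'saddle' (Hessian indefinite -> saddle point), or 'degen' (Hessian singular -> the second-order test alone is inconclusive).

Compute the Hessian H = grad^2 f:
  H = [[-3, 1], [1, 2]]
Verify stationarity: grad f(x*) = H x* + g = (0, 0).
Eigenvalues of H: -3.1926, 2.1926.
Eigenvalues have mixed signs, so H is indefinite -> x* is a saddle point.

saddle


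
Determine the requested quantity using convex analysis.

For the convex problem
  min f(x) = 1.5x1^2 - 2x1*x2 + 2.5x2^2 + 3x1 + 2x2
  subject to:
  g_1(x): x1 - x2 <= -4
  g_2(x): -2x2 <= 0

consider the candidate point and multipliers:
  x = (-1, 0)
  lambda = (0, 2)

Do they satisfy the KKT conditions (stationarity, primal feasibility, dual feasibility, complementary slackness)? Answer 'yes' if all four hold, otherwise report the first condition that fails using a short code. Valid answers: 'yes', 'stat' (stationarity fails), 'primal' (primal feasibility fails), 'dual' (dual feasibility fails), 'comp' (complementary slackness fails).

Gradient of f: grad f(x) = Q x + c = (0, 4)
Constraint values g_i(x) = a_i^T x - b_i:
  g_1((-1, 0)) = 3
  g_2((-1, 0)) = 0
Stationarity residual: grad f(x) + sum_i lambda_i a_i = (0, 0)
  -> stationarity OK
Primal feasibility (all g_i <= 0): FAILS
Dual feasibility (all lambda_i >= 0): OK
Complementary slackness (lambda_i * g_i(x) = 0 for all i): OK

Verdict: the first failing condition is primal_feasibility -> primal.

primal


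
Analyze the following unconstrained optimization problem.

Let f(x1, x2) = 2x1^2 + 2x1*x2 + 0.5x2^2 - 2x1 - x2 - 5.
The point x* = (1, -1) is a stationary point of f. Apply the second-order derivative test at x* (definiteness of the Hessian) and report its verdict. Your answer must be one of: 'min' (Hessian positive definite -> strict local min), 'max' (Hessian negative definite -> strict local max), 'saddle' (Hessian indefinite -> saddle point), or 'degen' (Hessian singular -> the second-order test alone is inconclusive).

Compute the Hessian H = grad^2 f:
  H = [[4, 2], [2, 1]]
Verify stationarity: grad f(x*) = H x* + g = (0, 0).
Eigenvalues of H: 0, 5.
H has a zero eigenvalue (singular; positive semidefinite but not definite), so H is neither positive definite, negative definite, nor indefinite. The second-order test alone is inconclusive -> degen.
(Indeed, f is constant along the null direction of H through x*, so x* is not a strict local extremum.)

degen


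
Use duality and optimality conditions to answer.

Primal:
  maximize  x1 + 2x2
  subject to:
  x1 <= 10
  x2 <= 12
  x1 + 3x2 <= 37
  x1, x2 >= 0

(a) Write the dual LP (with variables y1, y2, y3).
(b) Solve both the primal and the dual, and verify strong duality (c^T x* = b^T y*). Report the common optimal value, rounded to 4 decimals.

The standard primal-dual pair for 'max c^T x s.t. A x <= b, x >= 0' is:
  Dual:  min b^T y  s.t.  A^T y >= c,  y >= 0.

So the dual LP is:
  minimize  10y1 + 12y2 + 37y3
  subject to:
    y1 + y3 >= 1
    y2 + 3y3 >= 2
    y1, y2, y3 >= 0

Solving the primal: x* = (10, 9).
  primal value c^T x* = 28.
Solving the dual: y* = (0.3333, 0, 0.6667).
  dual value b^T y* = 28.
Strong duality: c^T x* = b^T y*. Confirmed.

28


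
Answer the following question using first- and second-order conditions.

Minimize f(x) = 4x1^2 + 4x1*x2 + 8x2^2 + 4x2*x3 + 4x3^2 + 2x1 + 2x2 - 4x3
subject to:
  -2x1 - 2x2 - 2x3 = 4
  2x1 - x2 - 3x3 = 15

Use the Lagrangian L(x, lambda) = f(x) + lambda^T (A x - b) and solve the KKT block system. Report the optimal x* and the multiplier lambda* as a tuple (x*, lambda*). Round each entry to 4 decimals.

Form the Lagrangian:
  L(x, lambda) = (1/2) x^T Q x + c^T x + lambda^T (A x - b)
Stationarity (grad_x L = 0): Q x + c + A^T lambda = 0.
Primal feasibility: A x = b.

This gives the KKT block system:
  [ Q   A^T ] [ x     ]   [-c ]
  [ A    0  ] [ lambda ] = [ b ]

Solving the linear system:
  x*      = (2.0658, -0.6645, -3.4013)
  lambda* = (-2.0132, -9.9474)
  f(x*)   = 86.8355

x* = (2.0658, -0.6645, -3.4013), lambda* = (-2.0132, -9.9474)


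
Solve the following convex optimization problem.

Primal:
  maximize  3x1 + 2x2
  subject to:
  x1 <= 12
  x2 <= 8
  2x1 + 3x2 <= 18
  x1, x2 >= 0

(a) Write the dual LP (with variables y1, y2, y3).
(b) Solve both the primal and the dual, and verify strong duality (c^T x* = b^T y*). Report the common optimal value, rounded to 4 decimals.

The standard primal-dual pair for 'max c^T x s.t. A x <= b, x >= 0' is:
  Dual:  min b^T y  s.t.  A^T y >= c,  y >= 0.

So the dual LP is:
  minimize  12y1 + 8y2 + 18y3
  subject to:
    y1 + 2y3 >= 3
    y2 + 3y3 >= 2
    y1, y2, y3 >= 0

Solving the primal: x* = (9, 0).
  primal value c^T x* = 27.
Solving the dual: y* = (0, 0, 1.5).
  dual value b^T y* = 27.
Strong duality: c^T x* = b^T y*. Confirmed.

27


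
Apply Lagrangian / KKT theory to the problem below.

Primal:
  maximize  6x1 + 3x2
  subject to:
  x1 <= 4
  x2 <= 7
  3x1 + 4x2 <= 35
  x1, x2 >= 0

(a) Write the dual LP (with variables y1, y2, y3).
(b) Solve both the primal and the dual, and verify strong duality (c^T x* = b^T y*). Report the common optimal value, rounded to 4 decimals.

The standard primal-dual pair for 'max c^T x s.t. A x <= b, x >= 0' is:
  Dual:  min b^T y  s.t.  A^T y >= c,  y >= 0.

So the dual LP is:
  minimize  4y1 + 7y2 + 35y3
  subject to:
    y1 + 3y3 >= 6
    y2 + 4y3 >= 3
    y1, y2, y3 >= 0

Solving the primal: x* = (4, 5.75).
  primal value c^T x* = 41.25.
Solving the dual: y* = (3.75, 0, 0.75).
  dual value b^T y* = 41.25.
Strong duality: c^T x* = b^T y*. Confirmed.

41.25


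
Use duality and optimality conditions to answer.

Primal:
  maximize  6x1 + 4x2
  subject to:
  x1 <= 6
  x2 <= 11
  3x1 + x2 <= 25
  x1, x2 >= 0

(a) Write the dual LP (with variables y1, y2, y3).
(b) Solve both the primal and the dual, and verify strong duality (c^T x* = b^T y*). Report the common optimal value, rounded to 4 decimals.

The standard primal-dual pair for 'max c^T x s.t. A x <= b, x >= 0' is:
  Dual:  min b^T y  s.t.  A^T y >= c,  y >= 0.

So the dual LP is:
  minimize  6y1 + 11y2 + 25y3
  subject to:
    y1 + 3y3 >= 6
    y2 + y3 >= 4
    y1, y2, y3 >= 0

Solving the primal: x* = (4.6667, 11).
  primal value c^T x* = 72.
Solving the dual: y* = (0, 2, 2).
  dual value b^T y* = 72.
Strong duality: c^T x* = b^T y*. Confirmed.

72


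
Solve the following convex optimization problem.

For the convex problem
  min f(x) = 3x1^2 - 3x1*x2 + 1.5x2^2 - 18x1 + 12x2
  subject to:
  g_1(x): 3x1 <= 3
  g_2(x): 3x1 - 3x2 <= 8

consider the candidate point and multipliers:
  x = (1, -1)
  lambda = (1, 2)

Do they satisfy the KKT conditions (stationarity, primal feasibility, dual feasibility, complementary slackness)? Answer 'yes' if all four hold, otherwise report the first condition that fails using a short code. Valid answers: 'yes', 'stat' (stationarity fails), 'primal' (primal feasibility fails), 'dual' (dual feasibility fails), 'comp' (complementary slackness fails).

Gradient of f: grad f(x) = Q x + c = (-9, 6)
Constraint values g_i(x) = a_i^T x - b_i:
  g_1((1, -1)) = 0
  g_2((1, -1)) = -2
Stationarity residual: grad f(x) + sum_i lambda_i a_i = (0, 0)
  -> stationarity OK
Primal feasibility (all g_i <= 0): OK
Dual feasibility (all lambda_i >= 0): OK
Complementary slackness (lambda_i * g_i(x) = 0 for all i): FAILS

Verdict: the first failing condition is complementary_slackness -> comp.

comp


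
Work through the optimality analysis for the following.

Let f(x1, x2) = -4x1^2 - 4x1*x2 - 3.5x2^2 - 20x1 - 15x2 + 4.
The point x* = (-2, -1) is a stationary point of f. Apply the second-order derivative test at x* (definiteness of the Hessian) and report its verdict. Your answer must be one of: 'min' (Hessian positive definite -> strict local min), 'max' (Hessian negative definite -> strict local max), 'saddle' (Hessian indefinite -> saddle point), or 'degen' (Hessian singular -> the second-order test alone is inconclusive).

Compute the Hessian H = grad^2 f:
  H = [[-8, -4], [-4, -7]]
Verify stationarity: grad f(x*) = H x* + g = (0, 0).
Eigenvalues of H: -11.5311, -3.4689.
Both eigenvalues < 0, so H is negative definite -> x* is a strict local max.

max


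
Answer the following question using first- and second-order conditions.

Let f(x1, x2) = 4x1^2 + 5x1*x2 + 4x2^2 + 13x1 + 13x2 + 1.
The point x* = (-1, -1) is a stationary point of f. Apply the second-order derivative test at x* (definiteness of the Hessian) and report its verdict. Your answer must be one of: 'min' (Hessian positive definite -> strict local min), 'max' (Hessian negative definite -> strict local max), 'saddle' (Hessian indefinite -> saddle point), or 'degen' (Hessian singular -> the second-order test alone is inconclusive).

Compute the Hessian H = grad^2 f:
  H = [[8, 5], [5, 8]]
Verify stationarity: grad f(x*) = H x* + g = (0, 0).
Eigenvalues of H: 3, 13.
Both eigenvalues > 0, so H is positive definite -> x* is a strict local min.

min


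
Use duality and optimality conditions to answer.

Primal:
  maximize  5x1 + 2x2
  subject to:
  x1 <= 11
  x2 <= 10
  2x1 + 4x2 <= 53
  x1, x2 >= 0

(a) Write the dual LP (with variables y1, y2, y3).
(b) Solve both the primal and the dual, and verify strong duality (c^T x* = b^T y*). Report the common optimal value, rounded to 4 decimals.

The standard primal-dual pair for 'max c^T x s.t. A x <= b, x >= 0' is:
  Dual:  min b^T y  s.t.  A^T y >= c,  y >= 0.

So the dual LP is:
  minimize  11y1 + 10y2 + 53y3
  subject to:
    y1 + 2y3 >= 5
    y2 + 4y3 >= 2
    y1, y2, y3 >= 0

Solving the primal: x* = (11, 7.75).
  primal value c^T x* = 70.5.
Solving the dual: y* = (4, 0, 0.5).
  dual value b^T y* = 70.5.
Strong duality: c^T x* = b^T y*. Confirmed.

70.5


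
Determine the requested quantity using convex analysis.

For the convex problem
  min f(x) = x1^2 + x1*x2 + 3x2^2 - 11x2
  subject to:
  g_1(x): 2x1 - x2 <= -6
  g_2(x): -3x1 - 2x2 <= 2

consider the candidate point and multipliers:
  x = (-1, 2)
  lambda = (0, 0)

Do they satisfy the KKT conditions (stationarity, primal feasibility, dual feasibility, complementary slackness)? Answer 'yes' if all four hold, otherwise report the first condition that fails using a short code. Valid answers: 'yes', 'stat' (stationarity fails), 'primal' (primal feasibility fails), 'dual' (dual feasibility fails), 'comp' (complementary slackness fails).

Gradient of f: grad f(x) = Q x + c = (0, 0)
Constraint values g_i(x) = a_i^T x - b_i:
  g_1((-1, 2)) = 2
  g_2((-1, 2)) = -3
Stationarity residual: grad f(x) + sum_i lambda_i a_i = (0, 0)
  -> stationarity OK
Primal feasibility (all g_i <= 0): FAILS
Dual feasibility (all lambda_i >= 0): OK
Complementary slackness (lambda_i * g_i(x) = 0 for all i): OK

Verdict: the first failing condition is primal_feasibility -> primal.

primal


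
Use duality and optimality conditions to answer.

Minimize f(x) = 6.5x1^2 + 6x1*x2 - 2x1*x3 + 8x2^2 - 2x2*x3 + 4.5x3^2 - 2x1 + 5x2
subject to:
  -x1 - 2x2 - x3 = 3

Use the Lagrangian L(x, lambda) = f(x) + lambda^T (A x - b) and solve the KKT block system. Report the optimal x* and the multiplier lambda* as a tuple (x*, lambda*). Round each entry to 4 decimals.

Form the Lagrangian:
  L(x, lambda) = (1/2) x^T Q x + c^T x + lambda^T (A x - b)
Stationarity (grad_x L = 0): Q x + c + A^T lambda = 0.
Primal feasibility: A x = b.

This gives the KKT block system:
  [ Q   A^T ] [ x     ]   [-c ]
  [ A    0  ] [ lambda ] = [ b ]

Solving the linear system:
  x*      = (0.1364, -1.1515, -0.8333)
  lambda* = (-5.4697)
  f(x*)   = 5.1894

x* = (0.1364, -1.1515, -0.8333), lambda* = (-5.4697)


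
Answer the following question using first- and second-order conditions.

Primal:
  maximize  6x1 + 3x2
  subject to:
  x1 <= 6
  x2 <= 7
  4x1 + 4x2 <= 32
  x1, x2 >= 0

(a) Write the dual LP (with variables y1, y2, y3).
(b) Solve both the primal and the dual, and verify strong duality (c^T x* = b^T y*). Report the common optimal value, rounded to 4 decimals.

The standard primal-dual pair for 'max c^T x s.t. A x <= b, x >= 0' is:
  Dual:  min b^T y  s.t.  A^T y >= c,  y >= 0.

So the dual LP is:
  minimize  6y1 + 7y2 + 32y3
  subject to:
    y1 + 4y3 >= 6
    y2 + 4y3 >= 3
    y1, y2, y3 >= 0

Solving the primal: x* = (6, 2).
  primal value c^T x* = 42.
Solving the dual: y* = (3, 0, 0.75).
  dual value b^T y* = 42.
Strong duality: c^T x* = b^T y*. Confirmed.

42


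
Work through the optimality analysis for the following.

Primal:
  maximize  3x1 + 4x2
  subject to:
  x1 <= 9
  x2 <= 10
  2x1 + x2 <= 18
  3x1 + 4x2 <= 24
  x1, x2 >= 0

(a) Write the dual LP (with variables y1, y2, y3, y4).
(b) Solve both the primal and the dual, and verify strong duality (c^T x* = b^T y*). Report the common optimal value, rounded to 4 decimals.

The standard primal-dual pair for 'max c^T x s.t. A x <= b, x >= 0' is:
  Dual:  min b^T y  s.t.  A^T y >= c,  y >= 0.

So the dual LP is:
  minimize  9y1 + 10y2 + 18y3 + 24y4
  subject to:
    y1 + 2y3 + 3y4 >= 3
    y2 + y3 + 4y4 >= 4
    y1, y2, y3, y4 >= 0

Solving the primal: x* = (8, 0).
  primal value c^T x* = 24.
Solving the dual: y* = (0, 0, 0, 1).
  dual value b^T y* = 24.
Strong duality: c^T x* = b^T y*. Confirmed.

24


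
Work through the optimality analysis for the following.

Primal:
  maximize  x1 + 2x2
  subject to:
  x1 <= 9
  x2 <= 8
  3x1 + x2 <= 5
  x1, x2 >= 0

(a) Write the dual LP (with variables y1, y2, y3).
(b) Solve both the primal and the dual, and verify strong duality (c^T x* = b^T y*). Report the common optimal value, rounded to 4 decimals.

The standard primal-dual pair for 'max c^T x s.t. A x <= b, x >= 0' is:
  Dual:  min b^T y  s.t.  A^T y >= c,  y >= 0.

So the dual LP is:
  minimize  9y1 + 8y2 + 5y3
  subject to:
    y1 + 3y3 >= 1
    y2 + y3 >= 2
    y1, y2, y3 >= 0

Solving the primal: x* = (0, 5).
  primal value c^T x* = 10.
Solving the dual: y* = (0, 0, 2).
  dual value b^T y* = 10.
Strong duality: c^T x* = b^T y*. Confirmed.

10


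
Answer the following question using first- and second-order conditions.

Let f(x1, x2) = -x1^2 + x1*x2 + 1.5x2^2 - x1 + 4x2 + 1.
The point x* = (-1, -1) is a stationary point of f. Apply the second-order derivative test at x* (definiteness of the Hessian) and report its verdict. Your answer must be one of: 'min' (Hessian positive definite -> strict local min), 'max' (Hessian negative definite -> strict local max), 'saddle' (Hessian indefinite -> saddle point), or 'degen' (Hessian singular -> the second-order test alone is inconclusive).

Compute the Hessian H = grad^2 f:
  H = [[-2, 1], [1, 3]]
Verify stationarity: grad f(x*) = H x* + g = (0, 0).
Eigenvalues of H: -2.1926, 3.1926.
Eigenvalues have mixed signs, so H is indefinite -> x* is a saddle point.

saddle


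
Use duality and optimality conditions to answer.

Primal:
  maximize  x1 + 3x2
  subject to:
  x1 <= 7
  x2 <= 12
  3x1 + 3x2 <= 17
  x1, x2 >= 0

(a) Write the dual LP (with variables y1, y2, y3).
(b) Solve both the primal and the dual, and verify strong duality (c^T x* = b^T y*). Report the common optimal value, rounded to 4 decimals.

The standard primal-dual pair for 'max c^T x s.t. A x <= b, x >= 0' is:
  Dual:  min b^T y  s.t.  A^T y >= c,  y >= 0.

So the dual LP is:
  minimize  7y1 + 12y2 + 17y3
  subject to:
    y1 + 3y3 >= 1
    y2 + 3y3 >= 3
    y1, y2, y3 >= 0

Solving the primal: x* = (0, 5.6667).
  primal value c^T x* = 17.
Solving the dual: y* = (0, 0, 1).
  dual value b^T y* = 17.
Strong duality: c^T x* = b^T y*. Confirmed.

17


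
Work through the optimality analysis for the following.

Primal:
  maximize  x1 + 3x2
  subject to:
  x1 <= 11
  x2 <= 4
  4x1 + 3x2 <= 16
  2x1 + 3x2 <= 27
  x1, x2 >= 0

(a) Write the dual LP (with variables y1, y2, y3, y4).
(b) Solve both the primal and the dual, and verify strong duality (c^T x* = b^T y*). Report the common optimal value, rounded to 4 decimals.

The standard primal-dual pair for 'max c^T x s.t. A x <= b, x >= 0' is:
  Dual:  min b^T y  s.t.  A^T y >= c,  y >= 0.

So the dual LP is:
  minimize  11y1 + 4y2 + 16y3 + 27y4
  subject to:
    y1 + 4y3 + 2y4 >= 1
    y2 + 3y3 + 3y4 >= 3
    y1, y2, y3, y4 >= 0

Solving the primal: x* = (1, 4).
  primal value c^T x* = 13.
Solving the dual: y* = (0, 2.25, 0.25, 0).
  dual value b^T y* = 13.
Strong duality: c^T x* = b^T y*. Confirmed.

13


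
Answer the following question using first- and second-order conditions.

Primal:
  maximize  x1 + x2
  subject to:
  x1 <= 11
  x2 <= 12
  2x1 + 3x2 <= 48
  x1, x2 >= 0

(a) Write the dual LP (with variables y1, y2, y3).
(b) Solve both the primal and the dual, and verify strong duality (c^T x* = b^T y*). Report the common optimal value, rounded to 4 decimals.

The standard primal-dual pair for 'max c^T x s.t. A x <= b, x >= 0' is:
  Dual:  min b^T y  s.t.  A^T y >= c,  y >= 0.

So the dual LP is:
  minimize  11y1 + 12y2 + 48y3
  subject to:
    y1 + 2y3 >= 1
    y2 + 3y3 >= 1
    y1, y2, y3 >= 0

Solving the primal: x* = (11, 8.6667).
  primal value c^T x* = 19.6667.
Solving the dual: y* = (0.3333, 0, 0.3333).
  dual value b^T y* = 19.6667.
Strong duality: c^T x* = b^T y*. Confirmed.

19.6667


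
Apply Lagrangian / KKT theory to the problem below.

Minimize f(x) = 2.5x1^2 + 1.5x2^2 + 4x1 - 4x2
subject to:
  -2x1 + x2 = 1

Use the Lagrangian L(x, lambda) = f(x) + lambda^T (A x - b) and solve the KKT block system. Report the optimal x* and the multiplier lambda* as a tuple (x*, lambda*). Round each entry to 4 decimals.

Form the Lagrangian:
  L(x, lambda) = (1/2) x^T Q x + c^T x + lambda^T (A x - b)
Stationarity (grad_x L = 0): Q x + c + A^T lambda = 0.
Primal feasibility: A x = b.

This gives the KKT block system:
  [ Q   A^T ] [ x     ]   [-c ]
  [ A    0  ] [ lambda ] = [ b ]

Solving the linear system:
  x*      = (-0.1176, 0.7647)
  lambda* = (1.7059)
  f(x*)   = -2.6176

x* = (-0.1176, 0.7647), lambda* = (1.7059)


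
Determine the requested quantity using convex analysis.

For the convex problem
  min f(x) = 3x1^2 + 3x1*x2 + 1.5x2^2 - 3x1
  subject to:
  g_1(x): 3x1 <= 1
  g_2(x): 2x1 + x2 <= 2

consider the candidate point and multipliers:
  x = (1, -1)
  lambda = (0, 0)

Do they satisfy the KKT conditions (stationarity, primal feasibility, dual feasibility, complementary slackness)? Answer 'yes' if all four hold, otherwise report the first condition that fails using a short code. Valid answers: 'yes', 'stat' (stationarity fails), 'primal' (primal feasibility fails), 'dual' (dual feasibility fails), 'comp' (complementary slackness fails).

Gradient of f: grad f(x) = Q x + c = (0, 0)
Constraint values g_i(x) = a_i^T x - b_i:
  g_1((1, -1)) = 2
  g_2((1, -1)) = -1
Stationarity residual: grad f(x) + sum_i lambda_i a_i = (0, 0)
  -> stationarity OK
Primal feasibility (all g_i <= 0): FAILS
Dual feasibility (all lambda_i >= 0): OK
Complementary slackness (lambda_i * g_i(x) = 0 for all i): OK

Verdict: the first failing condition is primal_feasibility -> primal.

primal


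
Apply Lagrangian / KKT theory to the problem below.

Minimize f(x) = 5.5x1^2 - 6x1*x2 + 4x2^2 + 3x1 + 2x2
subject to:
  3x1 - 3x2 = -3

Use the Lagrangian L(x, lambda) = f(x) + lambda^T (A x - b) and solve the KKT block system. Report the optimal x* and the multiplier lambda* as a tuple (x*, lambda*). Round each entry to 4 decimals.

Form the Lagrangian:
  L(x, lambda) = (1/2) x^T Q x + c^T x + lambda^T (A x - b)
Stationarity (grad_x L = 0): Q x + c + A^T lambda = 0.
Primal feasibility: A x = b.

This gives the KKT block system:
  [ Q   A^T ] [ x     ]   [-c ]
  [ A    0  ] [ lambda ] = [ b ]

Solving the linear system:
  x*      = (-1, 0)
  lambda* = (2.6667)
  f(x*)   = 2.5

x* = (-1, 0), lambda* = (2.6667)


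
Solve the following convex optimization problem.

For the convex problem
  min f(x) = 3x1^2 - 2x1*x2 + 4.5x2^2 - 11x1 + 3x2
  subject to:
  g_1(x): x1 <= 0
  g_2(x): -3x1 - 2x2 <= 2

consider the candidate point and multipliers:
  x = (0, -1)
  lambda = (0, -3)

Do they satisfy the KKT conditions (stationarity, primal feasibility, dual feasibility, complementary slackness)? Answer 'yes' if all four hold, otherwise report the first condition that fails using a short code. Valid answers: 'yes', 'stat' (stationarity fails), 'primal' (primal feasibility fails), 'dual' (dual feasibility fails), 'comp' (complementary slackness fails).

Gradient of f: grad f(x) = Q x + c = (-9, -6)
Constraint values g_i(x) = a_i^T x - b_i:
  g_1((0, -1)) = 0
  g_2((0, -1)) = 0
Stationarity residual: grad f(x) + sum_i lambda_i a_i = (0, 0)
  -> stationarity OK
Primal feasibility (all g_i <= 0): OK
Dual feasibility (all lambda_i >= 0): FAILS
Complementary slackness (lambda_i * g_i(x) = 0 for all i): OK

Verdict: the first failing condition is dual_feasibility -> dual.

dual


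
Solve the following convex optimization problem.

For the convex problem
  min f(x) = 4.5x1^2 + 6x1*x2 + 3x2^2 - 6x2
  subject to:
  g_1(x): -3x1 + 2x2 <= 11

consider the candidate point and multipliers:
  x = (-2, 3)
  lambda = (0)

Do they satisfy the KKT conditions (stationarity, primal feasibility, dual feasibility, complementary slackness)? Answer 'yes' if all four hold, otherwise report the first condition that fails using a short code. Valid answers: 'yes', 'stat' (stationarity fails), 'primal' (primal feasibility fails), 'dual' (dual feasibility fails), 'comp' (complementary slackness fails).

Gradient of f: grad f(x) = Q x + c = (0, 0)
Constraint values g_i(x) = a_i^T x - b_i:
  g_1((-2, 3)) = 1
Stationarity residual: grad f(x) + sum_i lambda_i a_i = (0, 0)
  -> stationarity OK
Primal feasibility (all g_i <= 0): FAILS
Dual feasibility (all lambda_i >= 0): OK
Complementary slackness (lambda_i * g_i(x) = 0 for all i): OK

Verdict: the first failing condition is primal_feasibility -> primal.

primal


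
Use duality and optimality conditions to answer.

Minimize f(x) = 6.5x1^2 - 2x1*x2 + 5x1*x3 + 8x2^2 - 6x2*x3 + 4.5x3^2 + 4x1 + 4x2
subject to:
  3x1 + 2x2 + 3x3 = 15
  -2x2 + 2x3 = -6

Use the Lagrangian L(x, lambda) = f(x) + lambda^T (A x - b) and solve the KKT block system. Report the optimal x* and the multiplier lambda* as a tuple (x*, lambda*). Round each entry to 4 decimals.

Form the Lagrangian:
  L(x, lambda) = (1/2) x^T Q x + c^T x + lambda^T (A x - b)
Stationarity (grad_x L = 0): Q x + c + A^T lambda = 0.
Primal feasibility: A x = b.

This gives the KKT block system:
  [ Q   A^T ] [ x     ]   [-c ]
  [ A    0  ] [ lambda ] = [ b ]

Solving the linear system:
  x*      = (2.2045, 3.4773, 0.4773)
  lambda* = (-9.3636, 16.8182)
  f(x*)   = 132.0455

x* = (2.2045, 3.4773, 0.4773), lambda* = (-9.3636, 16.8182)


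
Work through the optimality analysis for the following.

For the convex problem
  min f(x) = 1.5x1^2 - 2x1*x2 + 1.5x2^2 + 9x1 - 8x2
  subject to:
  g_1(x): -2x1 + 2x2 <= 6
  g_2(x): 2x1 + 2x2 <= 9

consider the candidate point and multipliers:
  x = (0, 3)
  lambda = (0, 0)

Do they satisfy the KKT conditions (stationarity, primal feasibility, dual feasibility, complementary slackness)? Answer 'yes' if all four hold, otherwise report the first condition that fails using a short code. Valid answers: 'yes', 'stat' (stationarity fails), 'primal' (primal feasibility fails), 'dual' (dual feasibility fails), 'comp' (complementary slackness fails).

Gradient of f: grad f(x) = Q x + c = (3, 1)
Constraint values g_i(x) = a_i^T x - b_i:
  g_1((0, 3)) = 0
  g_2((0, 3)) = -3
Stationarity residual: grad f(x) + sum_i lambda_i a_i = (3, 1)
  -> stationarity FAILS
Primal feasibility (all g_i <= 0): OK
Dual feasibility (all lambda_i >= 0): OK
Complementary slackness (lambda_i * g_i(x) = 0 for all i): OK

Verdict: the first failing condition is stationarity -> stat.

stat


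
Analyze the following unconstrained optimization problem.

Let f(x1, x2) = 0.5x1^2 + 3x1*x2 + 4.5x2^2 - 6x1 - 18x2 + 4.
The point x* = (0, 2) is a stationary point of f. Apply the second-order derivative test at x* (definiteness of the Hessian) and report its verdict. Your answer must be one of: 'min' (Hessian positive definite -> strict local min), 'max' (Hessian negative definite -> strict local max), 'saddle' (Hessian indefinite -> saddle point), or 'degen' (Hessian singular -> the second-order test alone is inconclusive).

Compute the Hessian H = grad^2 f:
  H = [[1, 3], [3, 9]]
Verify stationarity: grad f(x*) = H x* + g = (0, 0).
Eigenvalues of H: 0, 10.
H has a zero eigenvalue (singular; positive semidefinite but not definite), so H is neither positive definite, negative definite, nor indefinite. The second-order test alone is inconclusive -> degen.
(Indeed, f is constant along the null direction of H through x*, so x* is not a strict local extremum.)

degen


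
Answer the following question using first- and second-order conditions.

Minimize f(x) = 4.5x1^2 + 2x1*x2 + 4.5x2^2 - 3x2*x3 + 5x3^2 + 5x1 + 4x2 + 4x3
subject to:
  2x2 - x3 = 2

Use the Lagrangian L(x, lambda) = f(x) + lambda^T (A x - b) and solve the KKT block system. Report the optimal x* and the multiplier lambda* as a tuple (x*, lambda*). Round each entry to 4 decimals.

Form the Lagrangian:
  L(x, lambda) = (1/2) x^T Q x + c^T x + lambda^T (A x - b)
Stationarity (grad_x L = 0): Q x + c + A^T lambda = 0.
Primal feasibility: A x = b.

This gives the KKT block system:
  [ Q   A^T ] [ x     ]   [-c ]
  [ A    0  ] [ lambda ] = [ b ]

Solving the linear system:
  x*      = (-0.696, 0.6322, -0.7356)
  lambda* = (-5.2523)
  f(x*)   = 3.3055

x* = (-0.696, 0.6322, -0.7356), lambda* = (-5.2523)


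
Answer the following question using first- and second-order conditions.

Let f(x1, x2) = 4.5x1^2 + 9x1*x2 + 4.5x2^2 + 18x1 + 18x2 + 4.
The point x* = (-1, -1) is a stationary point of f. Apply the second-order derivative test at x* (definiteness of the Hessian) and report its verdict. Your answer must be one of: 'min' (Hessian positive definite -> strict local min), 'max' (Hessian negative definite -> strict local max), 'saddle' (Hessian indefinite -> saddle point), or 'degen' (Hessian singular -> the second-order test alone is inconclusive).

Compute the Hessian H = grad^2 f:
  H = [[9, 9], [9, 9]]
Verify stationarity: grad f(x*) = H x* + g = (0, 0).
Eigenvalues of H: 0, 18.
H has a zero eigenvalue (singular; positive semidefinite but not definite), so H is neither positive definite, negative definite, nor indefinite. The second-order test alone is inconclusive -> degen.
(Indeed, f is constant along the null direction of H through x*, so x* is not a strict local extremum.)

degen


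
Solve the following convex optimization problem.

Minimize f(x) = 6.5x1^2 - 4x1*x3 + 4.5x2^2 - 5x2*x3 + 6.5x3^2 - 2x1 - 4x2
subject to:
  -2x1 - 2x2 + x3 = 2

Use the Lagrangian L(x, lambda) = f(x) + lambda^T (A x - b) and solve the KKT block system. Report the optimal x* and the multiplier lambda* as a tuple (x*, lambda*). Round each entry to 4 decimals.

Form the Lagrangian:
  L(x, lambda) = (1/2) x^T Q x + c^T x + lambda^T (A x - b)
Stationarity (grad_x L = 0): Q x + c + A^T lambda = 0.
Primal feasibility: A x = b.

This gives the KKT block system:
  [ Q   A^T ] [ x     ]   [-c ]
  [ A    0  ] [ lambda ] = [ b ]

Solving the linear system:
  x*      = (-0.5041, -0.5088, -0.0258)
  lambda* = (-4.2251)
  f(x*)   = 5.7468

x* = (-0.5041, -0.5088, -0.0258), lambda* = (-4.2251)


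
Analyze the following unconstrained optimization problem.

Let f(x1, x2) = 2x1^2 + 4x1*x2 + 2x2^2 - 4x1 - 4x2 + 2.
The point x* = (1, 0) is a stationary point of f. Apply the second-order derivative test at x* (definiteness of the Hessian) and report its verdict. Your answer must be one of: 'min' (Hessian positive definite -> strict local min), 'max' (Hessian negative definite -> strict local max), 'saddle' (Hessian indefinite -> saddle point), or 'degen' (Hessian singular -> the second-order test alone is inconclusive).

Compute the Hessian H = grad^2 f:
  H = [[4, 4], [4, 4]]
Verify stationarity: grad f(x*) = H x* + g = (0, 0).
Eigenvalues of H: 0, 8.
H has a zero eigenvalue (singular; positive semidefinite but not definite), so H is neither positive definite, negative definite, nor indefinite. The second-order test alone is inconclusive -> degen.
(Indeed, f is constant along the null direction of H through x*, so x* is not a strict local extremum.)

degen


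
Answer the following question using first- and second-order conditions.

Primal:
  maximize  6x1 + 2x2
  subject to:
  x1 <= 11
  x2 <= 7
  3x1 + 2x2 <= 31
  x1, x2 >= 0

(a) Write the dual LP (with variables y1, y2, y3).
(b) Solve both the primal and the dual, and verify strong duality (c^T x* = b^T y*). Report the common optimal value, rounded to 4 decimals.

The standard primal-dual pair for 'max c^T x s.t. A x <= b, x >= 0' is:
  Dual:  min b^T y  s.t.  A^T y >= c,  y >= 0.

So the dual LP is:
  minimize  11y1 + 7y2 + 31y3
  subject to:
    y1 + 3y3 >= 6
    y2 + 2y3 >= 2
    y1, y2, y3 >= 0

Solving the primal: x* = (10.3333, 0).
  primal value c^T x* = 62.
Solving the dual: y* = (0, 0, 2).
  dual value b^T y* = 62.
Strong duality: c^T x* = b^T y*. Confirmed.

62


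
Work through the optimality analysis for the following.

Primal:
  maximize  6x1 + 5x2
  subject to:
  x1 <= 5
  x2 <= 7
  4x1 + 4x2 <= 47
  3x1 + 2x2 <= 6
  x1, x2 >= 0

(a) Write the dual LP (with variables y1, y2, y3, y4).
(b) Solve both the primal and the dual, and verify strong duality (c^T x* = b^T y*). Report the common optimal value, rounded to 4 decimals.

The standard primal-dual pair for 'max c^T x s.t. A x <= b, x >= 0' is:
  Dual:  min b^T y  s.t.  A^T y >= c,  y >= 0.

So the dual LP is:
  minimize  5y1 + 7y2 + 47y3 + 6y4
  subject to:
    y1 + 4y3 + 3y4 >= 6
    y2 + 4y3 + 2y4 >= 5
    y1, y2, y3, y4 >= 0

Solving the primal: x* = (0, 3).
  primal value c^T x* = 15.
Solving the dual: y* = (0, 0, 0, 2.5).
  dual value b^T y* = 15.
Strong duality: c^T x* = b^T y*. Confirmed.

15


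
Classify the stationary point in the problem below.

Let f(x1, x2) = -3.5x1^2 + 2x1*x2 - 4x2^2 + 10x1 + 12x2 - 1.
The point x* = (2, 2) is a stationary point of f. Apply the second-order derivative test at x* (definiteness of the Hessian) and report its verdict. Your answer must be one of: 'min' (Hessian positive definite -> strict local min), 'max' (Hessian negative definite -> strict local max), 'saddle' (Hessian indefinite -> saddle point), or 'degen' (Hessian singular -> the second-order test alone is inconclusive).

Compute the Hessian H = grad^2 f:
  H = [[-7, 2], [2, -8]]
Verify stationarity: grad f(x*) = H x* + g = (0, 0).
Eigenvalues of H: -9.5616, -5.4384.
Both eigenvalues < 0, so H is negative definite -> x* is a strict local max.

max


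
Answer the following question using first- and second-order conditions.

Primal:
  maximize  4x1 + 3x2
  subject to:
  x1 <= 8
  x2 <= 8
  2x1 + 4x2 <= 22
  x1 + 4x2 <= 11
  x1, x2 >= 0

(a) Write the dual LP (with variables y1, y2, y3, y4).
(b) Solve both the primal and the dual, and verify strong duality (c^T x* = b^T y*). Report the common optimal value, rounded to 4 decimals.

The standard primal-dual pair for 'max c^T x s.t. A x <= b, x >= 0' is:
  Dual:  min b^T y  s.t.  A^T y >= c,  y >= 0.

So the dual LP is:
  minimize  8y1 + 8y2 + 22y3 + 11y4
  subject to:
    y1 + 2y3 + y4 >= 4
    y2 + 4y3 + 4y4 >= 3
    y1, y2, y3, y4 >= 0

Solving the primal: x* = (8, 0.75).
  primal value c^T x* = 34.25.
Solving the dual: y* = (3.25, 0, 0, 0.75).
  dual value b^T y* = 34.25.
Strong duality: c^T x* = b^T y*. Confirmed.

34.25


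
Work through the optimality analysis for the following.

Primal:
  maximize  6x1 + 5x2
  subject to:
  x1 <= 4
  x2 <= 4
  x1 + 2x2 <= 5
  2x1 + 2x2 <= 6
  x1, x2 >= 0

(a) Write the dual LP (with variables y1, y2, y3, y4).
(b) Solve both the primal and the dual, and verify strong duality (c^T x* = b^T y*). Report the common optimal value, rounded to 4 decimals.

The standard primal-dual pair for 'max c^T x s.t. A x <= b, x >= 0' is:
  Dual:  min b^T y  s.t.  A^T y >= c,  y >= 0.

So the dual LP is:
  minimize  4y1 + 4y2 + 5y3 + 6y4
  subject to:
    y1 + y3 + 2y4 >= 6
    y2 + 2y3 + 2y4 >= 5
    y1, y2, y3, y4 >= 0

Solving the primal: x* = (3, 0).
  primal value c^T x* = 18.
Solving the dual: y* = (0, 0, 0, 3).
  dual value b^T y* = 18.
Strong duality: c^T x* = b^T y*. Confirmed.

18


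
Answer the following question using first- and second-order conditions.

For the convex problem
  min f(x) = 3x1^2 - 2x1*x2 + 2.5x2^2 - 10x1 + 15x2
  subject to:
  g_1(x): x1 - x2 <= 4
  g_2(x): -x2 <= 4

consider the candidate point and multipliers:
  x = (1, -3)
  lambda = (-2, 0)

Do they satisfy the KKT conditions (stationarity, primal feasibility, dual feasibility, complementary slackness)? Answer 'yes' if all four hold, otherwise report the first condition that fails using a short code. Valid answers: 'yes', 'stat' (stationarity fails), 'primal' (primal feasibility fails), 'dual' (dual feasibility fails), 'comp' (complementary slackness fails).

Gradient of f: grad f(x) = Q x + c = (2, -2)
Constraint values g_i(x) = a_i^T x - b_i:
  g_1((1, -3)) = 0
  g_2((1, -3)) = -1
Stationarity residual: grad f(x) + sum_i lambda_i a_i = (0, 0)
  -> stationarity OK
Primal feasibility (all g_i <= 0): OK
Dual feasibility (all lambda_i >= 0): FAILS
Complementary slackness (lambda_i * g_i(x) = 0 for all i): OK

Verdict: the first failing condition is dual_feasibility -> dual.

dual


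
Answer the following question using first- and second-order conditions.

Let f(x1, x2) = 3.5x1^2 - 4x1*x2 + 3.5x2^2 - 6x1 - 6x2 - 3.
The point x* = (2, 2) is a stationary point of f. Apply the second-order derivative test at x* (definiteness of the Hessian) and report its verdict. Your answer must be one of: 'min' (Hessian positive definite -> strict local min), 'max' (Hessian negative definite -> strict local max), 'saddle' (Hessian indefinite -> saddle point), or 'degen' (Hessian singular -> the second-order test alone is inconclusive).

Compute the Hessian H = grad^2 f:
  H = [[7, -4], [-4, 7]]
Verify stationarity: grad f(x*) = H x* + g = (0, 0).
Eigenvalues of H: 3, 11.
Both eigenvalues > 0, so H is positive definite -> x* is a strict local min.

min


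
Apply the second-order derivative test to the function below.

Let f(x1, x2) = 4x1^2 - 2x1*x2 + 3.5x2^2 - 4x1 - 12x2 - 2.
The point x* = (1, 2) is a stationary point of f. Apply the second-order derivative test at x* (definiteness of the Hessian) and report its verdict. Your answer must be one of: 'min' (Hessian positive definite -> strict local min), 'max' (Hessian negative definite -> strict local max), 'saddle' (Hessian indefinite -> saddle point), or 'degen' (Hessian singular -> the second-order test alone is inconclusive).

Compute the Hessian H = grad^2 f:
  H = [[8, -2], [-2, 7]]
Verify stationarity: grad f(x*) = H x* + g = (0, 0).
Eigenvalues of H: 5.4384, 9.5616.
Both eigenvalues > 0, so H is positive definite -> x* is a strict local min.

min


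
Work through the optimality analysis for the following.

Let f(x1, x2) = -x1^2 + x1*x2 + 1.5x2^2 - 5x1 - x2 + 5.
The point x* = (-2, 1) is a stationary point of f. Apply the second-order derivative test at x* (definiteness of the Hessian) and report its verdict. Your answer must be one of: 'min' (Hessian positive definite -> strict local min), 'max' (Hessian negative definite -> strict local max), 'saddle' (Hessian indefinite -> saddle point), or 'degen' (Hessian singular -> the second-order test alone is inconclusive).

Compute the Hessian H = grad^2 f:
  H = [[-2, 1], [1, 3]]
Verify stationarity: grad f(x*) = H x* + g = (0, 0).
Eigenvalues of H: -2.1926, 3.1926.
Eigenvalues have mixed signs, so H is indefinite -> x* is a saddle point.

saddle


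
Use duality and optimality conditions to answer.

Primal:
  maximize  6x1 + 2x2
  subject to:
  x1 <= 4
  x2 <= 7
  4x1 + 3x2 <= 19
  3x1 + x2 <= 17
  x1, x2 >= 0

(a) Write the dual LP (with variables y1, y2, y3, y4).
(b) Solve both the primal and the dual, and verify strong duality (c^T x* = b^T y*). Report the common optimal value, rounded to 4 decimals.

The standard primal-dual pair for 'max c^T x s.t. A x <= b, x >= 0' is:
  Dual:  min b^T y  s.t.  A^T y >= c,  y >= 0.

So the dual LP is:
  minimize  4y1 + 7y2 + 19y3 + 17y4
  subject to:
    y1 + 4y3 + 3y4 >= 6
    y2 + 3y3 + y4 >= 2
    y1, y2, y3, y4 >= 0

Solving the primal: x* = (4, 1).
  primal value c^T x* = 26.
Solving the dual: y* = (3.3333, 0, 0.6667, 0).
  dual value b^T y* = 26.
Strong duality: c^T x* = b^T y*. Confirmed.

26


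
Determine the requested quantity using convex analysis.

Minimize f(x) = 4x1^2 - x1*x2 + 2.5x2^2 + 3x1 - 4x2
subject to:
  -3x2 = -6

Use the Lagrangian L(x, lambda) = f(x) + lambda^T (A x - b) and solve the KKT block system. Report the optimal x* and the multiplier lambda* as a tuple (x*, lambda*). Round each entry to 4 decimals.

Form the Lagrangian:
  L(x, lambda) = (1/2) x^T Q x + c^T x + lambda^T (A x - b)
Stationarity (grad_x L = 0): Q x + c + A^T lambda = 0.
Primal feasibility: A x = b.

This gives the KKT block system:
  [ Q   A^T ] [ x     ]   [-c ]
  [ A    0  ] [ lambda ] = [ b ]

Solving the linear system:
  x*      = (-0.125, 2)
  lambda* = (2.0417)
  f(x*)   = 1.9375

x* = (-0.125, 2), lambda* = (2.0417)


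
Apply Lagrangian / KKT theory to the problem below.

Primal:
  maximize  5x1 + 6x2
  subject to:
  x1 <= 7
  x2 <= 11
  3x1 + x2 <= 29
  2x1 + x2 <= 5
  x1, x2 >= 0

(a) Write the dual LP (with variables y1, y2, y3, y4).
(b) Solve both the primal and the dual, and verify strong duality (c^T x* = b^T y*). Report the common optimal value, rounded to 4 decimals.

The standard primal-dual pair for 'max c^T x s.t. A x <= b, x >= 0' is:
  Dual:  min b^T y  s.t.  A^T y >= c,  y >= 0.

So the dual LP is:
  minimize  7y1 + 11y2 + 29y3 + 5y4
  subject to:
    y1 + 3y3 + 2y4 >= 5
    y2 + y3 + y4 >= 6
    y1, y2, y3, y4 >= 0

Solving the primal: x* = (0, 5).
  primal value c^T x* = 30.
Solving the dual: y* = (0, 0, 0, 6).
  dual value b^T y* = 30.
Strong duality: c^T x* = b^T y*. Confirmed.

30


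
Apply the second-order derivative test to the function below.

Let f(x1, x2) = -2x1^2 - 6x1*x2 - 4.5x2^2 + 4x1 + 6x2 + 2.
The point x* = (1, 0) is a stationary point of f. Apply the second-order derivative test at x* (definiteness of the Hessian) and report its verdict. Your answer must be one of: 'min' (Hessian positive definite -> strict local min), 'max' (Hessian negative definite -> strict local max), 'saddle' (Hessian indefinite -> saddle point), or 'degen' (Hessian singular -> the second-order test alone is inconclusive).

Compute the Hessian H = grad^2 f:
  H = [[-4, -6], [-6, -9]]
Verify stationarity: grad f(x*) = H x* + g = (0, 0).
Eigenvalues of H: -13, 0.
H has a zero eigenvalue (singular; negative semidefinite but not definite), so H is neither positive definite, negative definite, nor indefinite. The second-order test alone is inconclusive -> degen.
(Indeed, f is constant along the null direction of H through x*, so x* is not a strict local extremum.)

degen


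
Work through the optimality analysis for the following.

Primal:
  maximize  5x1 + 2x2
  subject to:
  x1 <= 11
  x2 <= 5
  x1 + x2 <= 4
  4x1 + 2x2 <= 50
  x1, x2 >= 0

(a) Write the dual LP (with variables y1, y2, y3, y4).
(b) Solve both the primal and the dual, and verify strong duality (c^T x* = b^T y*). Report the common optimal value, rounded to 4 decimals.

The standard primal-dual pair for 'max c^T x s.t. A x <= b, x >= 0' is:
  Dual:  min b^T y  s.t.  A^T y >= c,  y >= 0.

So the dual LP is:
  minimize  11y1 + 5y2 + 4y3 + 50y4
  subject to:
    y1 + y3 + 4y4 >= 5
    y2 + y3 + 2y4 >= 2
    y1, y2, y3, y4 >= 0

Solving the primal: x* = (4, 0).
  primal value c^T x* = 20.
Solving the dual: y* = (0, 0, 5, 0).
  dual value b^T y* = 20.
Strong duality: c^T x* = b^T y*. Confirmed.

20
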